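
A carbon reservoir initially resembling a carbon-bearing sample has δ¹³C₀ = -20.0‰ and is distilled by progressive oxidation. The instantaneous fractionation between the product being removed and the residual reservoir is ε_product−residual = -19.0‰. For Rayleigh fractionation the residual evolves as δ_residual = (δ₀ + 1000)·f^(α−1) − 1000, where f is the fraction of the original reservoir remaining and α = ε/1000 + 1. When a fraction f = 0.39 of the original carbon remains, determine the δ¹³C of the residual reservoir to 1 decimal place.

-2.3‰

Rayleigh residual: δ_res = (δ₀ + 1000)·f^(α−1) − 1000
α = ε/1000 + 1 = 0.98100, so α − 1 = -0.01900
f^(α−1) = 0.39^(-0.01900) = 1.018052
δ_res = (-20.0 + 1000) × 1.018052 − 1000 = 997.691 − 1000 = -2.31‰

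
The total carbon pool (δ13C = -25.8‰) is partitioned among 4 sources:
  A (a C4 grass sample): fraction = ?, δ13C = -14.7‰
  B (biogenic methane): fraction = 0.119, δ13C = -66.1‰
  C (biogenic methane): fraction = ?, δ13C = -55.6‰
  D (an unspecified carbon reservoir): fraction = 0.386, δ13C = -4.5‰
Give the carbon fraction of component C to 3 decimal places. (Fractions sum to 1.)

Let f_C and f_A be the unknown fractions; fractions sum to 1 so f_C + f_A = 0.495.
Mass balance: Σ fᵢ·δᵢ = δ_bulk ⇒ f_C·(-55.6) + f_A·(-14.7) = -25.8 − (-9.603) = -16.197
Substitute f_A = 0.495 − f_C:
f_C·(-55.6 − -14.7) = -16.197 − 0.495×(-14.7) = -8.921
f_C = -8.921 / -40.9 = 0.2181

0.218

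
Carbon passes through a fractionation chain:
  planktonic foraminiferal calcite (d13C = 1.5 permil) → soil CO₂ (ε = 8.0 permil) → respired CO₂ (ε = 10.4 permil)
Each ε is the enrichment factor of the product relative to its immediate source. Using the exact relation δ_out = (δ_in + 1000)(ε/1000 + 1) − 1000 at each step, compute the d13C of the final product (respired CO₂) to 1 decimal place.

20.0 permil

step 1: δ = (1.50 + 1000)·(8.0/1000 + 1) − 1000 = 9.51 permil
step 2: δ = (9.51 + 1000)·(10.4/1000 + 1) − 1000 = 20.01 permil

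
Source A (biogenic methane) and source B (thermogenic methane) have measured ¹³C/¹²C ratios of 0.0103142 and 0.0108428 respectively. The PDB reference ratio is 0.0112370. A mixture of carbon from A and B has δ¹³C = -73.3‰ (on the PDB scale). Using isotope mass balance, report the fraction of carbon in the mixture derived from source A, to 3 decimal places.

0.812

δ_A = (0.0103142/0.0112370 − 1)×1000 = (0.917878 − 1)×1000 = -82.122‰
δ_B = (0.0108428/0.0112370 − 1)×1000 = (0.964919 − 1)×1000 = -35.081‰
f_A = (δ_mix − δ_B)/(δ_A − δ_B) = (-73.3 − (-35.081))/(-82.122 − (-35.081))
f_A = -38.219 / -47.041 = 0.8125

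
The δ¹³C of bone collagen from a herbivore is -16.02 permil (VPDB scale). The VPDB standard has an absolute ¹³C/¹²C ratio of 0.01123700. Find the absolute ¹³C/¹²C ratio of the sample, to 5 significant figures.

0.011057

R_sample = R_standard × (δ¹³C/1000 + 1)
R_sample = 0.01123700 × (-16.02/1000 + 1) = 0.01123700 × 0.983980
R_sample = 0.0110570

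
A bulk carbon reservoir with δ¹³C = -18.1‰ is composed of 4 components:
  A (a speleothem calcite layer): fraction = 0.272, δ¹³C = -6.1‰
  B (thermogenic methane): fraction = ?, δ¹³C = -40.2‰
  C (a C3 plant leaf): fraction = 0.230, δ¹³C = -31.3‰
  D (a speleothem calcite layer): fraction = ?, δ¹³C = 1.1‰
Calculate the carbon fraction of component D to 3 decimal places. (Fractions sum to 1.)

Let f_D and f_B be the unknown fractions; fractions sum to 1 so f_D + f_B = 0.498.
Mass balance: Σ fᵢ·δᵢ = δ_bulk ⇒ f_D·(1.1) + f_B·(-40.2) = -18.1 − (-8.858) = -9.242
Substitute f_B = 0.498 − f_D:
f_D·(1.1 − -40.2) = -9.242 − 0.498×(-40.2) = 10.778
f_D = 10.778 / 41.3 = 0.2610

0.261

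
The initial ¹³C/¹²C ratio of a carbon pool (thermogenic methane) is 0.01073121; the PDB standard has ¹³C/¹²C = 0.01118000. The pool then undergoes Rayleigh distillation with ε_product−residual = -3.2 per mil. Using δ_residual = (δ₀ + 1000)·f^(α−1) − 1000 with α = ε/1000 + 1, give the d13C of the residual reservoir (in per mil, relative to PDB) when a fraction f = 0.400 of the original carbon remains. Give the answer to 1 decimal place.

-37.3 per mil

δ₀ = (0.01073121/0.01118000 − 1)×1000 = (0.959858 − 1)×1000 = -40.142 per mil
α − 1 = ε/1000 = -0.0032
f^(α−1) = 0.400^(-0.0032) = 1.002936
δ_res = (-40.142 + 1000) × 1.002936 − 1000 = 962.676 − 1000 = -37.32 per mil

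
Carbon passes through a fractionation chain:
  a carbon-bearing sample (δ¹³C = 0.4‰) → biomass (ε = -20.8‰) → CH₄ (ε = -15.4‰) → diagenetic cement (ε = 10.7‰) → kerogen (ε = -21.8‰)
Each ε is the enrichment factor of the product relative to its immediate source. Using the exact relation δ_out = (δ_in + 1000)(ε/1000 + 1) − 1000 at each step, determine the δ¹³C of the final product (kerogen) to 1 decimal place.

step 1: δ = (0.40 + 1000)·(-20.8/1000 + 1) − 1000 = -20.41‰
step 2: δ = (-20.41 + 1000)·(-15.4/1000 + 1) − 1000 = -35.49‰
step 3: δ = (-35.49 + 1000)·(10.7/1000 + 1) − 1000 = -25.17‰
step 4: δ = (-25.17 + 1000)·(-21.8/1000 + 1) − 1000 = -46.43‰

-46.4‰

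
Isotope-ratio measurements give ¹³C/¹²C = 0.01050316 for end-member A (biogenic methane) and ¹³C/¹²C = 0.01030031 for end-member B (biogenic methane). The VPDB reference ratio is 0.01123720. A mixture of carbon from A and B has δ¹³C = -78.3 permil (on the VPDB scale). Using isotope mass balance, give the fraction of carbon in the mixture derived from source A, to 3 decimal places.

0.281

δ_A = (0.01050316/0.01123720 − 1)×1000 = (0.934678 − 1)×1000 = -65.322 permil
δ_B = (0.01030031/0.01123720 − 1)×1000 = (0.916626 − 1)×1000 = -83.374 permil
f_A = (δ_mix − δ_B)/(δ_A − δ_B) = (-78.3 − (-83.374))/(-65.322 − (-83.374))
f_A = 5.074 / 18.052 = 0.2811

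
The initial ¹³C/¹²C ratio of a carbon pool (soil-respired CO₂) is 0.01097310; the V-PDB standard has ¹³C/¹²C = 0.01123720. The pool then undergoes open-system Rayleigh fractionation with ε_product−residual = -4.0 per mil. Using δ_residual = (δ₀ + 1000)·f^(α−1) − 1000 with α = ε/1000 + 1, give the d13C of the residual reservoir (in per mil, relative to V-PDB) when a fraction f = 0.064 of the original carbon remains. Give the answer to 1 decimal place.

δ₀ = (0.01097310/0.01123720 − 1)×1000 = (0.976498 − 1)×1000 = -23.502 per mil
α − 1 = ε/1000 = -0.0040
f^(α−1) = 0.064^(-0.0040) = 1.011056
δ_res = (-23.502 + 1000) × 1.011056 − 1000 = 987.294 − 1000 = -12.71 per mil

-12.7 per mil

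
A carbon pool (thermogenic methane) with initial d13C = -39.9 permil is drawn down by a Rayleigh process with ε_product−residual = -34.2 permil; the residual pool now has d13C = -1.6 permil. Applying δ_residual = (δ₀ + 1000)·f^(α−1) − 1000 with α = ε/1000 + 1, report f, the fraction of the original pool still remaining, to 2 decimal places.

0.32

α − 1 = ε/1000 = -0.0342
(δ_res + 1000)/(δ₀ + 1000) = (-1.6 + 1000)/(-39.9 + 1000) = 998.4/960.1 = 1.039892
f = 1.039892^(1/-0.0342) = exp(ln(1.039892)/-0.0342) = exp(0.03912/-0.0342)
f = exp(-1.1438) = 0.3186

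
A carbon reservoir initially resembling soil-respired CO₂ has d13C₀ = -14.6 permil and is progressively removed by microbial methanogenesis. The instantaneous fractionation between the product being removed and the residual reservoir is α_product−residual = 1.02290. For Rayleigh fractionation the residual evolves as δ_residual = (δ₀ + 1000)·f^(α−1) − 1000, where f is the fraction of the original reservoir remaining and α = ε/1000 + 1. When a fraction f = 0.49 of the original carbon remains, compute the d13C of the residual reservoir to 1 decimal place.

Rayleigh residual: δ_res = (δ₀ + 1000)·f^(α−1) − 1000
α − 1 = 0.02290
f^(α−1) = 0.49^(0.02290) = 0.983797
δ_res = (-14.6 + 1000) × 0.983797 − 1000 = 969.434 − 1000 = -30.57 permil

-30.6 permil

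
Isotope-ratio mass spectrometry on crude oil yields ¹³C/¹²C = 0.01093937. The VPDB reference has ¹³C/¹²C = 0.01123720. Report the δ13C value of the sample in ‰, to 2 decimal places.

-26.50‰

δ13C = (R_sample / R_standard − 1) × 1000
R_sample / R_standard = 0.01093937 / 0.01123720 = 0.973496
δ13C = (0.973496 − 1) × 1000 = -26.504‰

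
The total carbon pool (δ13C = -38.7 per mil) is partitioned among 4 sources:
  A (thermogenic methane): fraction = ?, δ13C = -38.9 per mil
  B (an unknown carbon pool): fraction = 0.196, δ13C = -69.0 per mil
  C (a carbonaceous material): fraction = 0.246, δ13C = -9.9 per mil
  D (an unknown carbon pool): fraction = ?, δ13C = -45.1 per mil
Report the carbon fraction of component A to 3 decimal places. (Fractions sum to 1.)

0.391

Let f_A and f_D be the unknown fractions; fractions sum to 1 so f_A + f_D = 0.558.
Mass balance: Σ fᵢ·δᵢ = δ_bulk ⇒ f_A·(-38.9) + f_D·(-45.1) = -38.7 − (-15.959) = -22.741
Substitute f_D = 0.558 − f_A:
f_A·(-38.9 − -45.1) = -22.741 − 0.558×(-45.1) = 2.425
f_A = 2.425 / 6.2 = 0.3912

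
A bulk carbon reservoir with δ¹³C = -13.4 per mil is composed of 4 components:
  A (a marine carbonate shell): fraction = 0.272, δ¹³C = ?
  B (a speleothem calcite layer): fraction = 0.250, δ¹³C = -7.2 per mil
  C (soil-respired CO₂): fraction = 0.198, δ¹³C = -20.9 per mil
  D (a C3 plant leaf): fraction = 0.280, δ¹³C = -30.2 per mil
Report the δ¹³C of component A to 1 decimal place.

3.7 per mil

Isotope mass balance: δ_bulk = Σ fᵢ·δᵢ.
-13.4 = 0.272×δ_A + 0.250×(-7.2) + 0.198×(-20.9) + 0.280×(-30.2)
0.272·δ_A = -13.4 − (-14.394) = 0.994
δ_A = 0.994 / 0.272 = 3.66 per mil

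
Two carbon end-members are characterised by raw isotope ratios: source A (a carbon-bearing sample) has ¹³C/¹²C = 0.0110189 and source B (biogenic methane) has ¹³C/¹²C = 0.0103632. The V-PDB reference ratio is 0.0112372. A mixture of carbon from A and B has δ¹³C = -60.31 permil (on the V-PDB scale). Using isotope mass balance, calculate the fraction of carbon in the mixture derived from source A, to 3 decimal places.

δ_A = (0.0110189/0.0112372 − 1)×1000 = (0.980573 − 1)×1000 = -19.427 permil
δ_B = (0.0103632/0.0112372 − 1)×1000 = (0.922223 − 1)×1000 = -77.777 permil
f_A = (δ_mix − δ_B)/(δ_A − δ_B) = (-60.31 − (-77.777))/(-19.427 − (-77.777))
f_A = 17.467 / 58.351 = 0.2994

0.299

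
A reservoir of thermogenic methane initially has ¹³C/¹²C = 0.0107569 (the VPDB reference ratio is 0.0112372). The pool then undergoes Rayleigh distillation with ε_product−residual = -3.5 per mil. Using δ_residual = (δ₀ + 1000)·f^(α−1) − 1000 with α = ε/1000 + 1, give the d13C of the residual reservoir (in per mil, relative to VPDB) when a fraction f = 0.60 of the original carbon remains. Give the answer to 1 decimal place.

-41.0 per mil

δ₀ = (0.0107569/0.0112372 − 1)×1000 = (0.957258 − 1)×1000 = -42.742 per mil
α − 1 = ε/1000 = -0.0035
f^(α−1) = 0.60^(-0.0035) = 1.001789
δ_res = (-42.742 + 1000) × 1.001789 − 1000 = 958.971 − 1000 = -41.03 per mil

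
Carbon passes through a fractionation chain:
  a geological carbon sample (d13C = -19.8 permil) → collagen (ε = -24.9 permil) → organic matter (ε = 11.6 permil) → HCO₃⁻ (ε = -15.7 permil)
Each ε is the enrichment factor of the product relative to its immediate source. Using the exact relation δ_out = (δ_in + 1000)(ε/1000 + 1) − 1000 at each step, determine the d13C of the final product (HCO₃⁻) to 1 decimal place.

step 1: δ = (-19.80 + 1000)·(-24.9/1000 + 1) − 1000 = -44.21 permil
step 2: δ = (-44.21 + 1000)·(11.6/1000 + 1) − 1000 = -33.12 permil
step 3: δ = (-33.12 + 1000)·(-15.7/1000 + 1) − 1000 = -48.30 permil

-48.3 permil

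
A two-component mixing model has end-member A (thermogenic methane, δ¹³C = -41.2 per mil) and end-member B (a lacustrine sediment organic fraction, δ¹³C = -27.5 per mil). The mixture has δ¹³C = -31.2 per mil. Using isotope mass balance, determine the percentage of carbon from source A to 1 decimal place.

27.0%

δ_mix = f_A·δ_A + (1 − f_A)·δ_B  ⇒  f_A = (δ_mix − δ_B)/(δ_A − δ_B)
f_A = (-31.2 − (-27.5)) / (-41.2 − (-27.5))
f_A = -3.7 / -13.7 = 0.2701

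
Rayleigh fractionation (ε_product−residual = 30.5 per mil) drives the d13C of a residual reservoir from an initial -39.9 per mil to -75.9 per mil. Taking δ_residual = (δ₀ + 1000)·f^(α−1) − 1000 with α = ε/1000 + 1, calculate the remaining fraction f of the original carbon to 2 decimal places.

α − 1 = ε/1000 = 0.0305
(δ_res + 1000)/(δ₀ + 1000) = (-75.9 + 1000)/(-39.9 + 1000) = 924.1/960.1 = 0.962504
f = 0.962504^(1/0.0305) = exp(ln(0.962504)/0.0305) = exp(-0.03822/0.0305)
f = exp(-1.2530) = 0.2856

0.29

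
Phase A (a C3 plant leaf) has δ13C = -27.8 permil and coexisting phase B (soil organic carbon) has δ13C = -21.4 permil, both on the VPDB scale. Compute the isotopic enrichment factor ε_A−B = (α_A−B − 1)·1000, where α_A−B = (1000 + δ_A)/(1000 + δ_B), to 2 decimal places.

-6.54 permil

α_A−B = (1000 + -27.8) / (1000 + -21.4) = 972.2 / 978.6 = 0.993460
ε_A−B = (0.993460 − 1) × 1000 = -6.540 permil
(The approximation ε ≈ δ_A − δ_B would give -6.4 permil.)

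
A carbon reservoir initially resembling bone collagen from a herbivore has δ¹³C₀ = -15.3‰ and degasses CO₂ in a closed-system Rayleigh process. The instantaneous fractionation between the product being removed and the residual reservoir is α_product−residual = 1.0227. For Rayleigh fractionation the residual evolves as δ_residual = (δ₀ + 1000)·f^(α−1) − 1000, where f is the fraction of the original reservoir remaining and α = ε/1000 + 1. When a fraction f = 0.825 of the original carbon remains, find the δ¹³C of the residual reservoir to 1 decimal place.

-19.6‰

Rayleigh residual: δ_res = (δ₀ + 1000)·f^(α−1) − 1000
α − 1 = 0.02270
f^(α−1) = 0.825^(0.02270) = 0.995643
δ_res = (-15.3 + 1000) × 0.995643 − 1000 = 980.409 − 1000 = -19.59‰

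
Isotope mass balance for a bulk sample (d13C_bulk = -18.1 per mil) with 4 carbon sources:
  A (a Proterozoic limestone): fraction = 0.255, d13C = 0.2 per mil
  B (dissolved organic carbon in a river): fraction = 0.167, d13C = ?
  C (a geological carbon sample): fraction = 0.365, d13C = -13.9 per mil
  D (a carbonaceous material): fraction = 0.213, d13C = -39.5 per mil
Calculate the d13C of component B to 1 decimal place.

Isotope mass balance: δ_bulk = Σ fᵢ·δᵢ.
-18.1 = 0.255×(0.2) + 0.167×δ_B + 0.365×(-13.9) + 0.213×(-39.5)
0.167·δ_B = -18.1 − (-13.436) = -4.664
δ_B = -4.664 / 0.167 = -27.93 per mil

-27.9 per mil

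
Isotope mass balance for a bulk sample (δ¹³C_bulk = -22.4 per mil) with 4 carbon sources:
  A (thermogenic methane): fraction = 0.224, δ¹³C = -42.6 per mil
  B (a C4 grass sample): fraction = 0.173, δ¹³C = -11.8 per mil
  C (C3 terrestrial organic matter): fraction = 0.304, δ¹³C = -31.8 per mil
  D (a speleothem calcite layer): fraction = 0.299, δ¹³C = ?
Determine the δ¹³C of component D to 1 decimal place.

-3.8 per mil

Isotope mass balance: δ_bulk = Σ fᵢ·δᵢ.
-22.4 = 0.224×(-42.6) + 0.173×(-11.8) + 0.304×(-31.8) + 0.299×δ_D
0.299·δ_D = -22.4 − (-21.251) = -1.149
δ_D = -1.149 / 0.299 = -3.84 per mil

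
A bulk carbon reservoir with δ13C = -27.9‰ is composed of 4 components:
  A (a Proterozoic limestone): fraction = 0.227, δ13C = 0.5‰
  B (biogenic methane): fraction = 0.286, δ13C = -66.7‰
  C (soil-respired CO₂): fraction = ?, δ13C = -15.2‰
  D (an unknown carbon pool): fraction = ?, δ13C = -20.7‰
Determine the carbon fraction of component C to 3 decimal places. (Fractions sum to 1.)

0.208

Let f_C and f_D be the unknown fractions; fractions sum to 1 so f_C + f_D = 0.487.
Mass balance: Σ fᵢ·δᵢ = δ_bulk ⇒ f_C·(-15.2) + f_D·(-20.7) = -27.9 − (-18.963) = -8.937
Substitute f_D = 0.487 − f_C:
f_C·(-15.2 − -20.7) = -8.937 − 0.487×(-20.7) = 1.144
f_C = 1.144 / 5.5 = 0.2079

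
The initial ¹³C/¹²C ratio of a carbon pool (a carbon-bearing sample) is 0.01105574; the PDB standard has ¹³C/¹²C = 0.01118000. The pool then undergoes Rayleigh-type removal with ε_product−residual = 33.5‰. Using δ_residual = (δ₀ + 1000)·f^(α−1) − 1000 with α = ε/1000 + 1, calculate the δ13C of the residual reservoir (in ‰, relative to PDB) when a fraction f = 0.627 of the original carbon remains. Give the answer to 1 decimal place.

-26.5‰

δ₀ = (0.01105574/0.01118000 − 1)×1000 = (0.988886 − 1)×1000 = -11.114‰
α − 1 = ε/1000 = 0.0335
f^(α−1) = 0.627^(0.0335) = 0.984484
δ_res = (-11.114 + 1000) × 0.984484 − 1000 = 973.542 − 1000 = -26.46‰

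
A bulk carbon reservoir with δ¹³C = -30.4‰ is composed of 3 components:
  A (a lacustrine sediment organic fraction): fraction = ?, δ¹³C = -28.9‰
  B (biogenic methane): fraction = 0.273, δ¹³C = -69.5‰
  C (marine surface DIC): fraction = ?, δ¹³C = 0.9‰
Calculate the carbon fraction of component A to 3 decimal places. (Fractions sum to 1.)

0.405

Let f_A and f_C be the unknown fractions; fractions sum to 1 so f_A + f_C = 0.727.
Mass balance: Σ fᵢ·δᵢ = δ_bulk ⇒ f_A·(-28.9) + f_C·(0.9) = -30.4 − (-18.974) = -11.426
Substitute f_C = 0.727 − f_A:
f_A·(-28.9 − 0.9) = -11.426 − 0.727×(0.9) = -12.081
f_A = -12.081 / -29.8 = 0.4054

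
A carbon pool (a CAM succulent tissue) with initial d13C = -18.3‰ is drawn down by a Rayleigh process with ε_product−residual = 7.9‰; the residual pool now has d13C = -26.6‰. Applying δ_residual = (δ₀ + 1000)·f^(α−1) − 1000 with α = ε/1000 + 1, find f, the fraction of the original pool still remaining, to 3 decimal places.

α − 1 = ε/1000 = 0.0079
(δ_res + 1000)/(δ₀ + 1000) = (-26.6 + 1000)/(-18.3 + 1000) = 973.4/981.7 = 0.991545
f = 0.991545^(1/0.0079) = exp(ln(0.991545)/0.0079) = exp(-0.00849/0.0079)
f = exp(-1.0748) = 0.3414

0.341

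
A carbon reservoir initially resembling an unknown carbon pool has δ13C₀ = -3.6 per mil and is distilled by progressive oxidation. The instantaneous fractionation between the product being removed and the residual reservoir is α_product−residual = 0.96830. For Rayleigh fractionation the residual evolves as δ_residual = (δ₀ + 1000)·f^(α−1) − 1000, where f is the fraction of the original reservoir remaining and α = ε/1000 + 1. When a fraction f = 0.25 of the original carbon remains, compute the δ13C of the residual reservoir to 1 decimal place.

Rayleigh residual: δ_res = (δ₀ + 1000)·f^(α−1) − 1000
α − 1 = -0.03170
f^(α−1) = 0.25^(-0.03170) = 1.044925
δ_res = (-3.6 + 1000) × 1.044925 − 1000 = 1041.164 − 1000 = 41.16 per mil

41.2 per mil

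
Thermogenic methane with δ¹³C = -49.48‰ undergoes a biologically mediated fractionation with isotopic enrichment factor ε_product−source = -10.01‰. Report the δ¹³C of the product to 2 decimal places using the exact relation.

-58.99‰

Exactly, δ_product = (δ_source + 1000)·(ε/1000 + 1) − 1000.
δ_product = (-49.48 + 1000) × (-10.01/1000 + 1) − 1000
δ_product = -58.995‰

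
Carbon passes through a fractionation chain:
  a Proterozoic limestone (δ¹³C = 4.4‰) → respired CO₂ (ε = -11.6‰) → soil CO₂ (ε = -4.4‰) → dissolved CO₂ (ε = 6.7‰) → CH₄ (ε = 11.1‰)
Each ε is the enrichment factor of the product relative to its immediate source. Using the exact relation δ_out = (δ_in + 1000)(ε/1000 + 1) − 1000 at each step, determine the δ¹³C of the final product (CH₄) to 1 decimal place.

6.0‰

step 1: δ = (4.40 + 1000)·(-11.6/1000 + 1) − 1000 = -7.25‰
step 2: δ = (-7.25 + 1000)·(-4.4/1000 + 1) − 1000 = -11.62‰
step 3: δ = (-11.62 + 1000)·(6.7/1000 + 1) − 1000 = -5.00‰
step 4: δ = (-5.00 + 1000)·(11.1/1000 + 1) − 1000 = 6.05‰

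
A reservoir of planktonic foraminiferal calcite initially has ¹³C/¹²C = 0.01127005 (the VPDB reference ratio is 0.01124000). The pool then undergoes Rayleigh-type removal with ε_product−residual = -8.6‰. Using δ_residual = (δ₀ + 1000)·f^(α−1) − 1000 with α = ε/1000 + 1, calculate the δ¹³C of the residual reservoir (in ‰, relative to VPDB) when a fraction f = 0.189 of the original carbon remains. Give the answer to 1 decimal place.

17.1‰

δ₀ = (0.01127005/0.01124000 − 1)×1000 = (1.002673 − 1)×1000 = 2.673‰
α − 1 = ε/1000 = -0.0086
f^(α−1) = 0.189^(-0.0086) = 1.014431
δ_res = (2.673 + 1000) × 1.014431 − 1000 = 1017.143 − 1000 = 17.14‰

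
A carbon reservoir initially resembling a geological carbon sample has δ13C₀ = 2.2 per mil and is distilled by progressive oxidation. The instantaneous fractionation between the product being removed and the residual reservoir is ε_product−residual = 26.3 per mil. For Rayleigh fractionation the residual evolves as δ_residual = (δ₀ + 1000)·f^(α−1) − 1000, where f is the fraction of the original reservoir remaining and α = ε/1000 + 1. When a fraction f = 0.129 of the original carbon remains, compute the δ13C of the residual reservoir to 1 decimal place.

Rayleigh residual: δ_res = (δ₀ + 1000)·f^(α−1) − 1000
α = ε/1000 + 1 = 1.02630, so α − 1 = 0.02630
f^(α−1) = 0.129^(0.02630) = 0.947564
δ_res = (2.2 + 1000) × 0.947564 − 1000 = 949.649 − 1000 = -50.35 per mil

-50.4 per mil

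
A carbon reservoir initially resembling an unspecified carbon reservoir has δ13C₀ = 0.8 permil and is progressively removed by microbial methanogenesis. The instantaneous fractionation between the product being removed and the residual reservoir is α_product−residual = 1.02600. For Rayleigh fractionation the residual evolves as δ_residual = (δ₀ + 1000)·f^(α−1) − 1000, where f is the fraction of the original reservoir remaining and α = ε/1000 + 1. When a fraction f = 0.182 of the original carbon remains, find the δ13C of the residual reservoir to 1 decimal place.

-42.6 permil

Rayleigh residual: δ_res = (δ₀ + 1000)·f^(α−1) − 1000
α − 1 = 0.02600
f^(α−1) = 0.182^(0.02600) = 0.956669
δ_res = (0.8 + 1000) × 0.956669 − 1000 = 957.435 − 1000 = -42.57 permil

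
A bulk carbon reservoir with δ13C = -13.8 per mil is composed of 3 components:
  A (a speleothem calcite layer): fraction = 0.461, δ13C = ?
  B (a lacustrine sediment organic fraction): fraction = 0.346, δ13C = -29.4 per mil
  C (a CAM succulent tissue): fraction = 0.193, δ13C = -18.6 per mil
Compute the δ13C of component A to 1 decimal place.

Isotope mass balance: δ_bulk = Σ fᵢ·δᵢ.
-13.8 = 0.461×δ_A + 0.346×(-29.4) + 0.193×(-18.6)
0.461·δ_A = -13.8 − (-13.762) = -0.038
δ_A = -0.038 / 0.461 = -0.08 per mil

-0.1 per mil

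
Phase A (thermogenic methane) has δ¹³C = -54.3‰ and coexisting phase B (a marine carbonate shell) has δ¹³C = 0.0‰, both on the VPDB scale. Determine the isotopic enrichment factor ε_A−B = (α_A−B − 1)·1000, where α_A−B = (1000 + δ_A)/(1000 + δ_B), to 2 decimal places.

α_A−B = (1000 + -54.3) / (1000 + 0.0) = 945.7 / 1000.0 = 0.945700
ε_A−B = (0.945700 − 1) × 1000 = -54.300‰
(The approximation ε ≈ δ_A − δ_B would give -54.3‰.)

-54.30‰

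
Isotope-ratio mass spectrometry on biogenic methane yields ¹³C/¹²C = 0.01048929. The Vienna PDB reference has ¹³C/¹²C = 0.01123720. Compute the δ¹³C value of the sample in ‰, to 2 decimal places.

δ¹³C = (R_sample / R_standard − 1) × 1000
R_sample / R_standard = 0.01048929 / 0.01123720 = 0.933443
δ¹³C = (0.933443 − 1) × 1000 = -66.557‰

-66.56‰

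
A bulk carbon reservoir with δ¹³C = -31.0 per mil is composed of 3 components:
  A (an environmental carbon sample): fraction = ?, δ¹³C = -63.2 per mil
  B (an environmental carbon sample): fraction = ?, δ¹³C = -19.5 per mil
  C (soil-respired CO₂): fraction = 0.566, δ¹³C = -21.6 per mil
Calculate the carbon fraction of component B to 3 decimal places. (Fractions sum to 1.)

Let f_B and f_A be the unknown fractions; fractions sum to 1 so f_B + f_A = 0.434.
Mass balance: Σ fᵢ·δᵢ = δ_bulk ⇒ f_B·(-19.5) + f_A·(-63.2) = -31.0 − (-12.226) = -18.774
Substitute f_A = 0.434 − f_B:
f_B·(-19.5 − -63.2) = -18.774 − 0.434×(-63.2) = 8.654
f_B = 8.654 / 43.7 = 0.1980

0.198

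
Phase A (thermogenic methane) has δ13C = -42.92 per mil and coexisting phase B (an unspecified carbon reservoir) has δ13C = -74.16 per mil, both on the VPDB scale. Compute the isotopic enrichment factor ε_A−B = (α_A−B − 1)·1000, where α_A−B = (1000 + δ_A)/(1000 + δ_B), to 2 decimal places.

33.74 per mil

α_A−B = (1000 + -42.92) / (1000 + -74.16) = 957.08 / 925.84 = 1.033742
ε_A−B = (1.033742 − 1) × 1000 = 33.742 per mil
(The approximation ε ≈ δ_A − δ_B would give 31.24 per mil.)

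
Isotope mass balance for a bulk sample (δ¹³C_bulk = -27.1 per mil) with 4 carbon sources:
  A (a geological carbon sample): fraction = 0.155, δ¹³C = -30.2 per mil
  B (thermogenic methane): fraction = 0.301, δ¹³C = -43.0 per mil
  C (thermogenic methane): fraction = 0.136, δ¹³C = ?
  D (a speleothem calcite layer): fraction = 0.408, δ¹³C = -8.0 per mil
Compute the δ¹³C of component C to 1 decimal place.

-45.7 per mil

Isotope mass balance: δ_bulk = Σ fᵢ·δᵢ.
-27.1 = 0.155×(-30.2) + 0.301×(-43.0) + 0.136×δ_C + 0.408×(-8.0)
0.136·δ_C = -27.1 − (-20.888) = -6.212
δ_C = -6.212 / 0.136 = -45.68 per mil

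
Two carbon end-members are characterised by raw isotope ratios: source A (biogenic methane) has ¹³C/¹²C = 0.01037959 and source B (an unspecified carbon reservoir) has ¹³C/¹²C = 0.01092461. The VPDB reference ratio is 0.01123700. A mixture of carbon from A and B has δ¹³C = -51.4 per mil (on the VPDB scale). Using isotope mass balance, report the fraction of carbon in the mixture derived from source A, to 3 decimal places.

0.487

δ_A = (0.01037959/0.01123700 − 1)×1000 = (0.923698 − 1)×1000 = -76.302 per mil
δ_B = (0.01092461/0.01123700 − 1)×1000 = (0.972200 − 1)×1000 = -27.800 per mil
f_A = (δ_mix − δ_B)/(δ_A − δ_B) = (-51.4 − (-27.800))/(-76.302 − (-27.800))
f_A = -23.600 / -48.502 = 0.4866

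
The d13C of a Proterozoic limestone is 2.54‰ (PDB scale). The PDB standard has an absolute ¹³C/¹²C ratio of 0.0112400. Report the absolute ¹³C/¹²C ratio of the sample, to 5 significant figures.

0.011269

R_sample = R_standard × (d13C/1000 + 1)
R_sample = 0.0112400 × (2.54/1000 + 1) = 0.0112400 × 1.002540
R_sample = 0.0112685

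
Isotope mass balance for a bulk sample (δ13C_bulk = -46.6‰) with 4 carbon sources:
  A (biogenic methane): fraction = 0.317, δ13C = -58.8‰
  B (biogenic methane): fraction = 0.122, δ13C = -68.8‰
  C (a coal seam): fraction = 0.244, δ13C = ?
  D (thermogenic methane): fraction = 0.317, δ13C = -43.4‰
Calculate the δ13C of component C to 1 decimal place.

-23.8‰

Isotope mass balance: δ_bulk = Σ fᵢ·δᵢ.
-46.6 = 0.317×(-58.8) + 0.122×(-68.8) + 0.244×δ_C + 0.317×(-43.4)
0.244·δ_C = -46.6 − (-40.791) = -5.809
δ_C = -5.809 / 0.244 = -23.81‰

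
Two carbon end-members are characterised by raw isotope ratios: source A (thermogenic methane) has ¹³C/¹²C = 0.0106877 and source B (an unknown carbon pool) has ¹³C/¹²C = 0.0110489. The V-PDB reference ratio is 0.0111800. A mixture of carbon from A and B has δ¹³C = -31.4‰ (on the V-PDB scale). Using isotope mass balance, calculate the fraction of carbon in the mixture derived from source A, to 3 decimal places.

δ_A = (0.0106877/0.0111800 − 1)×1000 = (0.955966 − 1)×1000 = -44.034‰
δ_B = (0.0110489/0.0111800 − 1)×1000 = (0.988274 − 1)×1000 = -11.726‰
f_A = (δ_mix − δ_B)/(δ_A − δ_B) = (-31.4 − (-11.726))/(-44.034 − (-11.726))
f_A = -19.674 / -32.308 = 0.6089

0.609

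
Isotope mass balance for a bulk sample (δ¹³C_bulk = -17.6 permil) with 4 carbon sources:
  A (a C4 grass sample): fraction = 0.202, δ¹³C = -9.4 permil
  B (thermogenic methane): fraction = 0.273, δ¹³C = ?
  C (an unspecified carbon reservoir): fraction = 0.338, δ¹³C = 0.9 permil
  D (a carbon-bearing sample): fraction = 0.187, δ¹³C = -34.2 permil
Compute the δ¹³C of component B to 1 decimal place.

Isotope mass balance: δ_bulk = Σ fᵢ·δᵢ.
-17.6 = 0.202×(-9.4) + 0.273×δ_B + 0.338×(0.9) + 0.187×(-34.2)
0.273·δ_B = -17.6 − (-7.990) = -9.610
δ_B = -9.610 / 0.273 = -35.20 permil

-35.2 permil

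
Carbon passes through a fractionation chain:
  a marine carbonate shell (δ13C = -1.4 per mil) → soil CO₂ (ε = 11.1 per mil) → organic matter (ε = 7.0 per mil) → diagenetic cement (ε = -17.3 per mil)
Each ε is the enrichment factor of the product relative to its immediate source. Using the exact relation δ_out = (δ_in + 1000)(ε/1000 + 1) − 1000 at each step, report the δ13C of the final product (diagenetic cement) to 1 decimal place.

step 1: δ = (-1.40 + 1000)·(11.1/1000 + 1) − 1000 = 9.68 per mil
step 2: δ = (9.68 + 1000)·(7.0/1000 + 1) − 1000 = 16.75 per mil
step 3: δ = (16.75 + 1000)·(-17.3/1000 + 1) − 1000 = -0.84 per mil

-0.8 per mil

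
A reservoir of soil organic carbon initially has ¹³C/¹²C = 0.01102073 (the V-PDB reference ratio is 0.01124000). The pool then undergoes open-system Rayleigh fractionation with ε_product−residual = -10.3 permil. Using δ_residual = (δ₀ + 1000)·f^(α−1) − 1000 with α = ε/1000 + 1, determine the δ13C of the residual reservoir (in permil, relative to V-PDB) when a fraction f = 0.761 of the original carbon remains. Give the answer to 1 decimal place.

-16.7 permil

δ₀ = (0.01102073/0.01124000 − 1)×1000 = (0.980492 − 1)×1000 = -19.508 permil
α − 1 = ε/1000 = -0.0103
f^(α−1) = 0.761^(-0.0103) = 1.002817
δ_res = (-19.508 + 1000) × 1.002817 − 1000 = 983.254 − 1000 = -16.75 permil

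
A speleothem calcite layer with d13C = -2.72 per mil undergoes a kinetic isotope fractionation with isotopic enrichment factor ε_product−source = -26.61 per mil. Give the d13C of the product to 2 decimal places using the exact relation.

-29.26 per mil

Exactly, δ_product = (δ_source + 1000)·(ε/1000 + 1) − 1000.
δ_product = (-2.72 + 1000) × (-26.61/1000 + 1) − 1000
δ_product = -29.258 per mil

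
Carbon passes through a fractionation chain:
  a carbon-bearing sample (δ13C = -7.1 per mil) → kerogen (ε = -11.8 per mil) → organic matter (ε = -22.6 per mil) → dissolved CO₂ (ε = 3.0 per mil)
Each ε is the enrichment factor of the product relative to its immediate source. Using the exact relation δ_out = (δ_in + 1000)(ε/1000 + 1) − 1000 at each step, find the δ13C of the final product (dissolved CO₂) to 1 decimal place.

-38.1 per mil

step 1: δ = (-7.10 + 1000)·(-11.8/1000 + 1) − 1000 = -18.82 per mil
step 2: δ = (-18.82 + 1000)·(-22.6/1000 + 1) − 1000 = -40.99 per mil
step 3: δ = (-40.99 + 1000)·(3.0/1000 + 1) − 1000 = -38.11 per mil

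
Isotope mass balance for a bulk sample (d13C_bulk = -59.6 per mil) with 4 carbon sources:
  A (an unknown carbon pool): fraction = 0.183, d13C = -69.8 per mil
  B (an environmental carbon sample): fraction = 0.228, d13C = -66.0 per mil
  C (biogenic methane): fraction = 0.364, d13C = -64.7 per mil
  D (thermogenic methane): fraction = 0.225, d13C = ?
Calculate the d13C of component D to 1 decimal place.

Isotope mass balance: δ_bulk = Σ fᵢ·δᵢ.
-59.6 = 0.183×(-69.8) + 0.228×(-66.0) + 0.364×(-64.7) + 0.225×δ_D
0.225·δ_D = -59.6 − (-51.372) = -8.228
δ_D = -8.228 / 0.225 = -36.57 per mil

-36.6 per mil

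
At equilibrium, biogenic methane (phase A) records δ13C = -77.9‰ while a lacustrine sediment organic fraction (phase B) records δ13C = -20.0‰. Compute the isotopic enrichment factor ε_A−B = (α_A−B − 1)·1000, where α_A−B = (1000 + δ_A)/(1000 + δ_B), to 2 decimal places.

-59.08‰

α_A−B = (1000 + -77.9) / (1000 + -20.0) = 922.1 / 980.0 = 0.940918
ε_A−B = (0.940918 − 1) × 1000 = -59.082‰
(The approximation ε ≈ δ_A − δ_B would give -57.9‰.)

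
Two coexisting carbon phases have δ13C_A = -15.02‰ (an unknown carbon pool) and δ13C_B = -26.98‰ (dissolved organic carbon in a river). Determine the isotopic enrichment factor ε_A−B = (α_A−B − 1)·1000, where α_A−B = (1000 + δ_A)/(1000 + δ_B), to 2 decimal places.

12.29‰

α_A−B = (1000 + -15.02) / (1000 + -26.98) = 984.98 / 973.02 = 1.012292
ε_A−B = (1.012292 − 1) × 1000 = 12.292‰
(The approximation ε ≈ δ_A − δ_B would give 11.96‰.)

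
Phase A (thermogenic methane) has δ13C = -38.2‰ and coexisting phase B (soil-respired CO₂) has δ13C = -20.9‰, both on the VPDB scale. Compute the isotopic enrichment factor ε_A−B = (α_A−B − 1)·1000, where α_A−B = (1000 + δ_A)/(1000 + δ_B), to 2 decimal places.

-17.67‰

α_A−B = (1000 + -38.2) / (1000 + -20.9) = 961.8 / 979.1 = 0.982331
ε_A−B = (0.982331 − 1) × 1000 = -17.669‰
(The approximation ε ≈ δ_A − δ_B would give -17.3‰.)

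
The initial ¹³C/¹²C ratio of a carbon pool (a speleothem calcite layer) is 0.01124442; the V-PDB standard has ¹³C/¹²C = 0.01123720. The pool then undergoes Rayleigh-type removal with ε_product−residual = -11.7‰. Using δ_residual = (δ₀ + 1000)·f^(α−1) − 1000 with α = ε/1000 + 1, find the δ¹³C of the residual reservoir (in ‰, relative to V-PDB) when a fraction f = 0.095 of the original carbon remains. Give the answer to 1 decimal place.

δ₀ = (0.01124442/0.01123720 − 1)×1000 = (1.000643 − 1)×1000 = 0.643‰
α − 1 = ε/1000 = -0.0117
f^(α−1) = 0.095^(-0.0117) = 1.027923
δ_res = (0.643 + 1000) × 1.027923 − 1000 = 1028.584 − 1000 = 28.58‰

28.6‰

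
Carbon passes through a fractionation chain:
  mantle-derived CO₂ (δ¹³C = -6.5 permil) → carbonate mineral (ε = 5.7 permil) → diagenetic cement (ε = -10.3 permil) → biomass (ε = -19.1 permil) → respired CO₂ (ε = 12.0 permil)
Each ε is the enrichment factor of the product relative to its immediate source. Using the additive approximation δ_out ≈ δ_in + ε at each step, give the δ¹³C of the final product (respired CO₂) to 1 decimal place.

step 1: δ ≈ -6.5 + (5.7) = -0.8 permil
step 2: δ ≈ -0.8 + (-10.3) = -11.1 permil
step 3: δ ≈ -11.1 + (-19.1) = -30.2 permil
step 4: δ ≈ -30.2 + (12.0) = -18.2 permil

-18.2 permil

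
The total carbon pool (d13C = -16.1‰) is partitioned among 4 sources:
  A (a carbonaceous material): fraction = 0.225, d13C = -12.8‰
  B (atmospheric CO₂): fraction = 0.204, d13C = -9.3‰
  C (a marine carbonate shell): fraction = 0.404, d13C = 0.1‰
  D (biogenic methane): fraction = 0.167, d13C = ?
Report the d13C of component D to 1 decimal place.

Isotope mass balance: δ_bulk = Σ fᵢ·δᵢ.
-16.1 = 0.225×(-12.8) + 0.204×(-9.3) + 0.404×(0.1) + 0.167×δ_D
0.167·δ_D = -16.1 − (-4.737) = -11.363
δ_D = -11.363 / 0.167 = -68.04‰

-68.0‰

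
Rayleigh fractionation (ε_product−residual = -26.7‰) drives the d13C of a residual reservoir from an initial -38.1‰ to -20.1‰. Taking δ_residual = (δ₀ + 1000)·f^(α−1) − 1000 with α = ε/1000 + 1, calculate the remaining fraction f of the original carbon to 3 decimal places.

α − 1 = ε/1000 = -0.0267
(δ_res + 1000)/(δ₀ + 1000) = (-20.1 + 1000)/(-38.1 + 1000) = 979.9/961.9 = 1.018713
f = 1.018713^(1/-0.0267) = exp(ln(1.018713)/-0.0267) = exp(0.01854/-0.0267)
f = exp(-0.6944) = 0.4994

0.499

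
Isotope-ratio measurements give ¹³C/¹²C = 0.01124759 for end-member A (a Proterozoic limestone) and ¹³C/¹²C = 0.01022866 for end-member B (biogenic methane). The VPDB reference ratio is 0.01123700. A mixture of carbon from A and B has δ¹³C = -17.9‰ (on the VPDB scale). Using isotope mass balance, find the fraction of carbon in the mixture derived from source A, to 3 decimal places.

δ_A = (0.01124759/0.01123700 − 1)×1000 = (1.000942 − 1)×1000 = 0.942‰
δ_B = (0.01022866/0.01123700 − 1)×1000 = (0.910266 − 1)×1000 = -89.734‰
f_A = (δ_mix − δ_B)/(δ_A − δ_B) = (-17.9 − (-89.734))/(0.942 − (-89.734))
f_A = 71.834 / 90.676 = 0.7922

0.792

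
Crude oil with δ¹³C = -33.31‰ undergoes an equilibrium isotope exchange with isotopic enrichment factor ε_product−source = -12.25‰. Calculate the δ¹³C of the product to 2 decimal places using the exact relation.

-45.15‰

Exactly, δ_product = (δ_source + 1000)·(ε/1000 + 1) − 1000.
δ_product = (-33.31 + 1000) × (-12.25/1000 + 1) − 1000
δ_product = -45.152‰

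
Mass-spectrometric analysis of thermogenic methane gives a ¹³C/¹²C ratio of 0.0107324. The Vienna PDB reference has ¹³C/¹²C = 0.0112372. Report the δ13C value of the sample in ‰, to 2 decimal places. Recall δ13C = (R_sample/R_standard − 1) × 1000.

δ13C = (R_sample / R_standard − 1) × 1000
R_sample / R_standard = 0.0107324 / 0.0112372 = 0.955078
δ13C = (0.955078 − 1) × 1000 = -44.922‰

-44.92‰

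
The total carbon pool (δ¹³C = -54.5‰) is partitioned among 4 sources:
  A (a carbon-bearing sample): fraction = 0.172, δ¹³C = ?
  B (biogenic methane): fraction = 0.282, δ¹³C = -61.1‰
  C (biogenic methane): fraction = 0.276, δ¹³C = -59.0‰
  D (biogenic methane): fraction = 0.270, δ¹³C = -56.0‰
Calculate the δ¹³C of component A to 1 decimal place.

Isotope mass balance: δ_bulk = Σ fᵢ·δᵢ.
-54.5 = 0.172×δ_A + 0.282×(-61.1) + 0.276×(-59.0) + 0.270×(-56.0)
0.172·δ_A = -54.5 − (-48.634) = -5.866
δ_A = -5.866 / 0.172 = -34.10‰

-34.1‰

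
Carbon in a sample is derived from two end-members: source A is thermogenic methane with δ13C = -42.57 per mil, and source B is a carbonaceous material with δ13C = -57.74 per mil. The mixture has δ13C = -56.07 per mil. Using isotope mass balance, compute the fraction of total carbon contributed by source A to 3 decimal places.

0.110

δ_mix = f_A·δ_A + (1 − f_A)·δ_B  ⇒  f_A = (δ_mix − δ_B)/(δ_A − δ_B)
f_A = (-56.07 − (-57.74)) / (-42.57 − (-57.74))
f_A = 1.67 / 15.17 = 0.1101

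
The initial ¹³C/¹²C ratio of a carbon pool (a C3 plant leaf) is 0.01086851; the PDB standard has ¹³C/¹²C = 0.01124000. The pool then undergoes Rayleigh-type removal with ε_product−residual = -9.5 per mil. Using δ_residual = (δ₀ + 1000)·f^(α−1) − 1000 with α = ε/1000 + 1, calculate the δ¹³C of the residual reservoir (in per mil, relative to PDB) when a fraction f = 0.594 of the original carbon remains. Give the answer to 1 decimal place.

δ₀ = (0.01086851/0.01124000 − 1)×1000 = (0.966949 − 1)×1000 = -33.051 per mil
α − 1 = ε/1000 = -0.0095
f^(α−1) = 0.594^(-0.0095) = 1.004961
δ_res = (-33.051 + 1000) × 1.004961 − 1000 = 971.746 − 1000 = -28.25 per mil

-28.3 per mil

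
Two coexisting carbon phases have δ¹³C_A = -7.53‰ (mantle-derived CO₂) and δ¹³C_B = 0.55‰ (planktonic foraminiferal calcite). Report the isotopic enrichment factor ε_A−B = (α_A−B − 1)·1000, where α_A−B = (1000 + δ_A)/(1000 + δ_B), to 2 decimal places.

α_A−B = (1000 + -7.53) / (1000 + 0.55) = 992.47 / 1000.55 = 0.991924
ε_A−B = (0.991924 − 1) × 1000 = -8.076‰
(The approximation ε ≈ δ_A − δ_B would give -8.08‰.)

-8.08‰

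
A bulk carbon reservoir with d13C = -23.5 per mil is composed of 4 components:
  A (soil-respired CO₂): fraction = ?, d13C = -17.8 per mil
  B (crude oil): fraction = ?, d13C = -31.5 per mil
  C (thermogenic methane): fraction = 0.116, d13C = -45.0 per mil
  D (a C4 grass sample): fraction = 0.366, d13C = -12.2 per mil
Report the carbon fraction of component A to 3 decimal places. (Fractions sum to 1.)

0.183

Let f_A and f_B be the unknown fractions; fractions sum to 1 so f_A + f_B = 0.518.
Mass balance: Σ fᵢ·δᵢ = δ_bulk ⇒ f_A·(-17.8) + f_B·(-31.5) = -23.5 − (-9.685) = -13.815
Substitute f_B = 0.518 − f_A:
f_A·(-17.8 − -31.5) = -13.815 − 0.518×(-31.5) = 2.502
f_A = 2.502 / 13.7 = 0.1826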